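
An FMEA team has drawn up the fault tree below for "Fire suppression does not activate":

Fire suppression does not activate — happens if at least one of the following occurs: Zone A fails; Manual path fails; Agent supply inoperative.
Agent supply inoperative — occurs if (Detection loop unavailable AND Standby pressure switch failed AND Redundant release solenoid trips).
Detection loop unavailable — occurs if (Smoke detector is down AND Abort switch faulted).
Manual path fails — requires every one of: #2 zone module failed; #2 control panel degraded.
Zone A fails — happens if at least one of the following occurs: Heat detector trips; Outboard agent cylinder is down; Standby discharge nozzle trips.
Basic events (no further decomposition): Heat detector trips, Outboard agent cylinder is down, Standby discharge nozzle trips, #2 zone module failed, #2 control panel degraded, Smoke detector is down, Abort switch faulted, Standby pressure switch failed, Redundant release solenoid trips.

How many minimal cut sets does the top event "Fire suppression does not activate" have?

Zone A fails [OR]: union of children's cut sets → 3 cut set(s).
Manual path fails [AND]: one cut set from each child combined → 1 × 1 = 1 cut set(s).
Detection loop unavailable [AND]: one cut set from each child combined → 1 × 1 = 1 cut set(s).
Agent supply inoperative [AND]: one cut set from each child combined → 1 × 1 × 1 = 1 cut set(s).
Fire suppression does not activate [OR]: union of children's cut sets → 5 cut set(s).
Minimal cut sets: {Heat detector trips}; {Outboard agent cylinder is down}; {Standby discharge nozzle trips}; {#2 control panel degraded, #2 zone module failed}; {Abort switch faulted, Redundant release solenoid trips, Smoke detector is down, Standby pressure switch failed}.

5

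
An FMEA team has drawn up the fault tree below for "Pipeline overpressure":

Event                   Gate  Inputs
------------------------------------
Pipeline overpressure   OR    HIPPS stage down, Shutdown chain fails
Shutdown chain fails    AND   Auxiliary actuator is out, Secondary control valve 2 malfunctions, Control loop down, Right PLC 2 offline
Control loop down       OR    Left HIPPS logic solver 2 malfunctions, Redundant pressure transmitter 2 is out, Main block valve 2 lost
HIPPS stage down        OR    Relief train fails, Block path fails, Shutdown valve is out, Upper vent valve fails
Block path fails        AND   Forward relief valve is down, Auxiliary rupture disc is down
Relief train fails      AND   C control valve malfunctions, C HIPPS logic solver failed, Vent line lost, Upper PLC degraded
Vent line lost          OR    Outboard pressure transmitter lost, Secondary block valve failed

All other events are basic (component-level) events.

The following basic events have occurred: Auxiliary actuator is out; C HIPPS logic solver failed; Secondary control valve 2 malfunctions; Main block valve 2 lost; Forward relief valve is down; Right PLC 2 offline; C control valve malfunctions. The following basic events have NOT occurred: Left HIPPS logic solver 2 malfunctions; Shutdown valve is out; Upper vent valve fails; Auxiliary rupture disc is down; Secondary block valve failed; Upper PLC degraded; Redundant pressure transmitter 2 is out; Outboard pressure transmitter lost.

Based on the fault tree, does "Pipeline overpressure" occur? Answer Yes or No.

Vent line lost [OR]: Outboard pressure transmitter lost=not, Secondary block valve failed=not → no input occurs → does not occur.
Relief train fails [AND]: C control valve malfunctions=occurs, C HIPPS logic solver failed=occurs, Vent line lost=not, Upper PLC degraded=not → not all inputs occur → does not occur.
Block path fails [AND]: Forward relief valve is down=occurs, Auxiliary rupture disc is down=not → not all inputs occur → does not occur.
HIPPS stage down [OR]: Relief train fails=not, Block path fails=not, Shutdown valve is out=not, Upper vent valve fails=not → no input occurs → does not occur.
Control loop down [OR]: Left HIPPS logic solver 2 malfunctions=not, Redundant pressure transmitter 2 is out=not, Main block valve 2 lost=occurs → at least one input occurs → occurs.
Shutdown chain fails [AND]: Auxiliary actuator is out=occurs, Secondary control valve 2 malfunctions=occurs, Control loop down=occurs, Right PLC 2 offline=occurs → all inputs occur → occurs.
Pipeline overpressure [OR]: HIPPS stage down=not, Shutdown chain fails=occurs → at least one input occurs → occurs.

Yes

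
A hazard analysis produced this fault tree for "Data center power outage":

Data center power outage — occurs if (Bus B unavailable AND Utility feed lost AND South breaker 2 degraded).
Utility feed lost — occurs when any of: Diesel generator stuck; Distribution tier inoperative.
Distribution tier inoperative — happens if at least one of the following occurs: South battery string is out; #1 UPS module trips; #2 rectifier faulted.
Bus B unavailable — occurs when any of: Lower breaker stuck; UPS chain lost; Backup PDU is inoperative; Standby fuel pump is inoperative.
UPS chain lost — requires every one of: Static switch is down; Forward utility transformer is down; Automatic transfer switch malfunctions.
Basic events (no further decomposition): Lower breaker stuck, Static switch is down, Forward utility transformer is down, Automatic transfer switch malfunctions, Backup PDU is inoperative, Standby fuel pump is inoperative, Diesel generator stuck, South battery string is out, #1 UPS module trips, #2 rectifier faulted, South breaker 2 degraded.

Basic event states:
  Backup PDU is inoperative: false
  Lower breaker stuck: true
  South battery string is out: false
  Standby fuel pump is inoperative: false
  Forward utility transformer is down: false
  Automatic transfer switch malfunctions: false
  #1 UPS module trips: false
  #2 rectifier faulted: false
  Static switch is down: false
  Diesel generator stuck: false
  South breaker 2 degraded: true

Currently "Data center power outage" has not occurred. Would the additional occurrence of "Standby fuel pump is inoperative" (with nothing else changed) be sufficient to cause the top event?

Counterfactual: set "Standby fuel pump is inoperative" to occurred.
UPS chain lost [AND]: Static switch is down=not, Forward utility transformer is down=not, Automatic transfer switch malfunctions=not → not all inputs occur → does not occur.
Bus B unavailable [OR]: Lower breaker stuck=occurs, UPS chain lost=not, Backup PDU is inoperative=not, Standby fuel pump is inoperative=occurs → at least one input occurs → occurs.
Distribution tier inoperative [OR]: South battery string is out=not, #1 UPS module trips=not, #2 rectifier faulted=not → no input occurs → does not occur.
Utility feed lost [OR]: Diesel generator stuck=not, Distribution tier inoperative=not → no input occurs → does not occur.
Data center power outage [AND]: Bus B unavailable=occurs, Utility feed lost=not, South breaker 2 degraded=occurs → not all inputs occur → does not occur.

No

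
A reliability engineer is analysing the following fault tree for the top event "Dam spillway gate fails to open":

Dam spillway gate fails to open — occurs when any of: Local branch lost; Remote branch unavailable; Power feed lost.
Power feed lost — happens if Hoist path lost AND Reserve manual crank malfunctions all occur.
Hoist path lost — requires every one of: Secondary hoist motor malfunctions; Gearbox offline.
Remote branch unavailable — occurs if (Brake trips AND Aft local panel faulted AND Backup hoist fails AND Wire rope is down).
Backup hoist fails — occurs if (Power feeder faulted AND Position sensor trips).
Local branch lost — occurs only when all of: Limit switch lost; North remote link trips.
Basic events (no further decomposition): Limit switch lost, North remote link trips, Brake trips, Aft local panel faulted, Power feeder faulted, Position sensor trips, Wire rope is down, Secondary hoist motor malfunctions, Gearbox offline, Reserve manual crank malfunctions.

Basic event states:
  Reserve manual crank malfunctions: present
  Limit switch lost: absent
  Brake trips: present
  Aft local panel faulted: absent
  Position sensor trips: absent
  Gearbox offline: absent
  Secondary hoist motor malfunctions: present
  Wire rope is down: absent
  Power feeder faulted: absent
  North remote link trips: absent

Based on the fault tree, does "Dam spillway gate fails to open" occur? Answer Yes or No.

No

Local branch lost [AND]: Limit switch lost=not, North remote link trips=not → not all inputs occur → does not occur.
Backup hoist fails [AND]: Power feeder faulted=not, Position sensor trips=not → not all inputs occur → does not occur.
Remote branch unavailable [AND]: Brake trips=occurs, Aft local panel faulted=not, Backup hoist fails=not, Wire rope is down=not → not all inputs occur → does not occur.
Hoist path lost [AND]: Secondary hoist motor malfunctions=occurs, Gearbox offline=not → not all inputs occur → does not occur.
Power feed lost [AND]: Hoist path lost=not, Reserve manual crank malfunctions=occurs → not all inputs occur → does not occur.
Dam spillway gate fails to open [OR]: Local branch lost=not, Remote branch unavailable=not, Power feed lost=not → no input occurs → does not occur.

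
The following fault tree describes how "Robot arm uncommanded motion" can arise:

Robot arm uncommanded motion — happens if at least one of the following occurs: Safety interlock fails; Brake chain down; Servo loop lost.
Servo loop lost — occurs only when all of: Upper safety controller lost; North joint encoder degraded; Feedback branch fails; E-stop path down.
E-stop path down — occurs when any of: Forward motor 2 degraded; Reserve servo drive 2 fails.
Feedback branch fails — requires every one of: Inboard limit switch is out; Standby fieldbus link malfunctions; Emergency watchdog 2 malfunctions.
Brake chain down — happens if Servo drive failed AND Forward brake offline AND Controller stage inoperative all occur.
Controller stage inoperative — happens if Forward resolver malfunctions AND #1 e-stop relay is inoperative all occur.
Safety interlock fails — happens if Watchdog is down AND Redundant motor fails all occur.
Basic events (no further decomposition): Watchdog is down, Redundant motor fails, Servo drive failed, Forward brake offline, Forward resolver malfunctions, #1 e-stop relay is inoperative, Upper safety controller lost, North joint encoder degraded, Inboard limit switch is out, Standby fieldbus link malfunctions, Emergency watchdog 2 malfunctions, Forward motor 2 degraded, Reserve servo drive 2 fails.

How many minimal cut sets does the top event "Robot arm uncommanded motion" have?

4

Safety interlock fails [AND]: one cut set from each child combined → 1 × 1 = 1 cut set(s).
Controller stage inoperative [AND]: one cut set from each child combined → 1 × 1 = 1 cut set(s).
Brake chain down [AND]: one cut set from each child combined → 1 × 1 × 1 = 1 cut set(s).
Feedback branch fails [AND]: one cut set from each child combined → 1 × 1 × 1 = 1 cut set(s).
E-stop path down [OR]: union of children's cut sets → 2 cut set(s).
Servo loop lost [AND]: one cut set from each child combined → 1 × 1 × 1 × 2 = 2 cut set(s).
Robot arm uncommanded motion [OR]: union of children's cut sets → 4 cut set(s).
Minimal cut sets: {Redundant motor fails, Watchdog is down}; {#1 e-stop relay is inoperative, Forward brake offline, Forward resolver malfunctions, Servo drive failed}; {Emergency watchdog 2 malfunctions, Forward motor 2 degraded, Inboard limit switch is out, North joint encoder degraded, Standby fieldbus link malfunctions, Upper safety controller lost}; {Emergency watchdog 2 malfunctions, Inboard limit switch is out, North joint encoder degraded, Reserve servo drive 2 fails, Standby fieldbus link malfunctions, Upper safety controller lost}.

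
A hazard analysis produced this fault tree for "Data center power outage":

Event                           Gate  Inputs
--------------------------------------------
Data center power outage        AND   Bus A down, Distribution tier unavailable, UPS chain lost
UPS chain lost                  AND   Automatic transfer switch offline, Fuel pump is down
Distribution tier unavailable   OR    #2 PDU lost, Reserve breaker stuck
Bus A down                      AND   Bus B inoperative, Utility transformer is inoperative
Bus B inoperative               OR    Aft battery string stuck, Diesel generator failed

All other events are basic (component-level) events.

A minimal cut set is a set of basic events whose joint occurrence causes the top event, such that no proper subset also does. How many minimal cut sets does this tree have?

Bus B inoperative [OR]: union of children's cut sets → 2 cut set(s).
Bus A down [AND]: one cut set from each child combined → 2 × 1 = 2 cut set(s).
Distribution tier unavailable [OR]: union of children's cut sets → 2 cut set(s).
UPS chain lost [AND]: one cut set from each child combined → 1 × 1 = 1 cut set(s).
Data center power outage [AND]: one cut set from each child combined → 2 × 2 × 1 = 4 cut set(s).
Minimal cut sets: {#2 PDU lost, Aft battery string stuck, Automatic transfer switch offline, Fuel pump is down, Utility transformer is inoperative}; {Aft battery string stuck, Automatic transfer switch offline, Fuel pump is down, Reserve breaker stuck, Utility transformer is inoperative}; {#2 PDU lost, Automatic transfer switch offline, Diesel generator failed, Fuel pump is down, Utility transformer is inoperative}; {Automatic transfer switch offline, Diesel generator failed, Fuel pump is down, Reserve breaker stuck, Utility transformer is inoperative}.

4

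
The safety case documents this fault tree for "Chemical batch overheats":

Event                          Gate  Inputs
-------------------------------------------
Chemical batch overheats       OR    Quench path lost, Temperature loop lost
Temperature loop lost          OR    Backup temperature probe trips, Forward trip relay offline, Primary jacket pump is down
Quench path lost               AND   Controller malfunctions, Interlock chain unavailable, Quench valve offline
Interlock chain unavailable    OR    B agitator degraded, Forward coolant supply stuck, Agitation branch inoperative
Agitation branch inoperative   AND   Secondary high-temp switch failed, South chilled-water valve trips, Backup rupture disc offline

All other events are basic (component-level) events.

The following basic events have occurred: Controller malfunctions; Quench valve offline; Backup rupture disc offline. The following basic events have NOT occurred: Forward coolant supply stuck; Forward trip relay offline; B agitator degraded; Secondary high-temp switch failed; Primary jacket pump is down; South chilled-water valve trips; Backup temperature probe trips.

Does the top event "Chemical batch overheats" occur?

Agitation branch inoperative [AND]: Secondary high-temp switch failed=not, South chilled-water valve trips=not, Backup rupture disc offline=occurs → not all inputs occur → does not occur.
Interlock chain unavailable [OR]: B agitator degraded=not, Forward coolant supply stuck=not, Agitation branch inoperative=not → no input occurs → does not occur.
Quench path lost [AND]: Controller malfunctions=occurs, Interlock chain unavailable=not, Quench valve offline=occurs → not all inputs occur → does not occur.
Temperature loop lost [OR]: Backup temperature probe trips=not, Forward trip relay offline=not, Primary jacket pump is down=not → no input occurs → does not occur.
Chemical batch overheats [OR]: Quench path lost=not, Temperature loop lost=not → no input occurs → does not occur.

No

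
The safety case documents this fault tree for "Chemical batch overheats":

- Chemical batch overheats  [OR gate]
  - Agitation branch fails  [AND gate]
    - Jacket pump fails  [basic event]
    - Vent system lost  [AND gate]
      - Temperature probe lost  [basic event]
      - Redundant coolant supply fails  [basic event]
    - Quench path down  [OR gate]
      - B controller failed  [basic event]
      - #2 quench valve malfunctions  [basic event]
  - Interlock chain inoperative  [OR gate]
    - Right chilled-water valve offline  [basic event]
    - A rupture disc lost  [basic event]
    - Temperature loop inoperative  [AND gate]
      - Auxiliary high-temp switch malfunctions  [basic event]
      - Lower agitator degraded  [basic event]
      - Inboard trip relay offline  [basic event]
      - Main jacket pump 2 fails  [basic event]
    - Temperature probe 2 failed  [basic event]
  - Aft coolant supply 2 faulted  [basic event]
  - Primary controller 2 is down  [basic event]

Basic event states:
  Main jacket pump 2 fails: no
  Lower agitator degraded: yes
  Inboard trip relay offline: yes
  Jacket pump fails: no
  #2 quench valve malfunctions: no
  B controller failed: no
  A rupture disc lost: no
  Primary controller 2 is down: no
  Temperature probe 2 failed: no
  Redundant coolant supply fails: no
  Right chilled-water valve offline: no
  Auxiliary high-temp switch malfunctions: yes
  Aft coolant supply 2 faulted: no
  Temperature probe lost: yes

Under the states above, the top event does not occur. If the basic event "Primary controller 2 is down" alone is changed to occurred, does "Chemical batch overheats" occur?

Yes

Counterfactual: set "Primary controller 2 is down" to occurred.
Vent system lost [AND]: Temperature probe lost=occurs, Redundant coolant supply fails=not → not all inputs occur → does not occur.
Quench path down [OR]: B controller failed=not, #2 quench valve malfunctions=not → no input occurs → does not occur.
Agitation branch fails [AND]: Jacket pump fails=not, Vent system lost=not, Quench path down=not → not all inputs occur → does not occur.
Temperature loop inoperative [AND]: Auxiliary high-temp switch malfunctions=occurs, Lower agitator degraded=occurs, Inboard trip relay offline=occurs, Main jacket pump 2 fails=not → not all inputs occur → does not occur.
Interlock chain inoperative [OR]: Right chilled-water valve offline=not, A rupture disc lost=not, Temperature loop inoperative=not, Temperature probe 2 failed=not → no input occurs → does not occur.
Chemical batch overheats [OR]: Agitation branch fails=not, Interlock chain inoperative=not, Aft coolant supply 2 faulted=not, Primary controller 2 is down=occurs → at least one input occurs → occurs.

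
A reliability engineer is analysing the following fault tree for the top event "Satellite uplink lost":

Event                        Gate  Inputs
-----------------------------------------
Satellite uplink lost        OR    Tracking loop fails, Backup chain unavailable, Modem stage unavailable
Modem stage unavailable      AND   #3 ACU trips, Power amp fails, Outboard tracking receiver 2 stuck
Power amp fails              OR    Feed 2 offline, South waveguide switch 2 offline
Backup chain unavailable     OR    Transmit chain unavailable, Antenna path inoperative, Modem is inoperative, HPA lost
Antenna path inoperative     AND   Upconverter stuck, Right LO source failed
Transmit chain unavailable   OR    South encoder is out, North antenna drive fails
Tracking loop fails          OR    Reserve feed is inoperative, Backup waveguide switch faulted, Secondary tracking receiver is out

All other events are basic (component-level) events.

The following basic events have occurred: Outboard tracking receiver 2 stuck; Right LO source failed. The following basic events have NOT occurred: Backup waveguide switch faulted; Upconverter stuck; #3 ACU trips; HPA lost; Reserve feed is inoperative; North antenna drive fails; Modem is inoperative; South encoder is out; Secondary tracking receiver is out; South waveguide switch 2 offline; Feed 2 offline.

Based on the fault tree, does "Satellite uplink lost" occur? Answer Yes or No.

Tracking loop fails [OR]: Reserve feed is inoperative=not, Backup waveguide switch faulted=not, Secondary tracking receiver is out=not → no input occurs → does not occur.
Transmit chain unavailable [OR]: South encoder is out=not, North antenna drive fails=not → no input occurs → does not occur.
Antenna path inoperative [AND]: Upconverter stuck=not, Right LO source failed=occurs → not all inputs occur → does not occur.
Backup chain unavailable [OR]: Transmit chain unavailable=not, Antenna path inoperative=not, Modem is inoperative=not, HPA lost=not → no input occurs → does not occur.
Power amp fails [OR]: Feed 2 offline=not, South waveguide switch 2 offline=not → no input occurs → does not occur.
Modem stage unavailable [AND]: #3 ACU trips=not, Power amp fails=not, Outboard tracking receiver 2 stuck=occurs → not all inputs occur → does not occur.
Satellite uplink lost [OR]: Tracking loop fails=not, Backup chain unavailable=not, Modem stage unavailable=not → no input occurs → does not occur.

No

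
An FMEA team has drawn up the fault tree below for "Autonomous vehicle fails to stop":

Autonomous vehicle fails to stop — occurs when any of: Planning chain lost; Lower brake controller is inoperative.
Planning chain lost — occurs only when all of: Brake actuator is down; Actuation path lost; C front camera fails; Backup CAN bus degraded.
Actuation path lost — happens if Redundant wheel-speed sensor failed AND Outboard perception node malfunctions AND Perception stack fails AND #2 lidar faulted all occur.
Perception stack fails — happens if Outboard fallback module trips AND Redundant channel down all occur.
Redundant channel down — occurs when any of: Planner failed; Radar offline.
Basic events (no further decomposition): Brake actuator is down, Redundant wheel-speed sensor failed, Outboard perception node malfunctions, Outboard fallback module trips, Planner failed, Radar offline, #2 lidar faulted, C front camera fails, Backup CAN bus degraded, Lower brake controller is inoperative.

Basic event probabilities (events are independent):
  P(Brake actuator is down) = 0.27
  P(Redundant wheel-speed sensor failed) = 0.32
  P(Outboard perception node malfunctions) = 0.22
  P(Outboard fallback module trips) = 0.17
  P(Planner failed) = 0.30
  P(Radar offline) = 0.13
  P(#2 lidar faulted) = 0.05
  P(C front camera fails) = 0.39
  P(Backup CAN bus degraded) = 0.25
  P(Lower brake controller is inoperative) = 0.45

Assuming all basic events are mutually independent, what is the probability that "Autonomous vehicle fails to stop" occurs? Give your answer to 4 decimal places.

P(Redundant channel down) [OR] = 1 − (1−0.30) × (1−0.13) = 0.391000
P(Perception stack fails) [AND] = 0.17 × 0.391000 = 0.066470
P(Actuation path lost) [AND] = 0.32 × 0.22 × 0.066470 × 0.05 = 0.000234
P(Planning chain lost) [AND] = 0.27 × 0.000234 × 0.39 × 0.25 = 0.000006
P(Autonomous vehicle fails to stop) [OR] = 1 − (1−0.000006) × (1−0.45) = 0.450003
Rounded to 4 decimal places: P(Autonomous vehicle fails to stop) ≈ 0.4500.

0.4500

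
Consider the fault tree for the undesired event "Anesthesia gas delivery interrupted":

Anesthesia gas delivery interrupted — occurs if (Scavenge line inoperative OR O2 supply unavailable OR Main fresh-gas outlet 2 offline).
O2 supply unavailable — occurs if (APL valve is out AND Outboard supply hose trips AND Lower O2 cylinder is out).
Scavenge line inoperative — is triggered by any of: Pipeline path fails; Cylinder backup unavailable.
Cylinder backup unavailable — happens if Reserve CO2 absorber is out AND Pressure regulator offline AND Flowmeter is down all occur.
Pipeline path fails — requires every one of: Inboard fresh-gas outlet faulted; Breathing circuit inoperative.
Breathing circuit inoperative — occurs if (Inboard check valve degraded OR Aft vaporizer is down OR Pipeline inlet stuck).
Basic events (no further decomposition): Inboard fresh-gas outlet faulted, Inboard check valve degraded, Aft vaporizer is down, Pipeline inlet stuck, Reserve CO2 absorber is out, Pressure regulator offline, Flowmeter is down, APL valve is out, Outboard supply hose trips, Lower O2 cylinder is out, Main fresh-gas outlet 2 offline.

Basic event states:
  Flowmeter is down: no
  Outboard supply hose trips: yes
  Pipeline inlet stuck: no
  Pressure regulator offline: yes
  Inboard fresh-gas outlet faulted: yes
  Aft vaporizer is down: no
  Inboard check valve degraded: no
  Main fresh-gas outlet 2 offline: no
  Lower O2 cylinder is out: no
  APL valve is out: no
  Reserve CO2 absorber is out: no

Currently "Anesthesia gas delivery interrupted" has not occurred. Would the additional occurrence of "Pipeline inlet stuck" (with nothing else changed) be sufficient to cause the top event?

Yes

Counterfactual: set "Pipeline inlet stuck" to occurred.
Breathing circuit inoperative [OR]: Inboard check valve degraded=not, Aft vaporizer is down=not, Pipeline inlet stuck=occurs → at least one input occurs → occurs.
Pipeline path fails [AND]: Inboard fresh-gas outlet faulted=occurs, Breathing circuit inoperative=occurs → all inputs occur → occurs.
Cylinder backup unavailable [AND]: Reserve CO2 absorber is out=not, Pressure regulator offline=occurs, Flowmeter is down=not → not all inputs occur → does not occur.
Scavenge line inoperative [OR]: Pipeline path fails=occurs, Cylinder backup unavailable=not → at least one input occurs → occurs.
O2 supply unavailable [AND]: APL valve is out=not, Outboard supply hose trips=occurs, Lower O2 cylinder is out=not → not all inputs occur → does not occur.
Anesthesia gas delivery interrupted [OR]: Scavenge line inoperative=occurs, O2 supply unavailable=not, Main fresh-gas outlet 2 offline=not → at least one input occurs → occurs.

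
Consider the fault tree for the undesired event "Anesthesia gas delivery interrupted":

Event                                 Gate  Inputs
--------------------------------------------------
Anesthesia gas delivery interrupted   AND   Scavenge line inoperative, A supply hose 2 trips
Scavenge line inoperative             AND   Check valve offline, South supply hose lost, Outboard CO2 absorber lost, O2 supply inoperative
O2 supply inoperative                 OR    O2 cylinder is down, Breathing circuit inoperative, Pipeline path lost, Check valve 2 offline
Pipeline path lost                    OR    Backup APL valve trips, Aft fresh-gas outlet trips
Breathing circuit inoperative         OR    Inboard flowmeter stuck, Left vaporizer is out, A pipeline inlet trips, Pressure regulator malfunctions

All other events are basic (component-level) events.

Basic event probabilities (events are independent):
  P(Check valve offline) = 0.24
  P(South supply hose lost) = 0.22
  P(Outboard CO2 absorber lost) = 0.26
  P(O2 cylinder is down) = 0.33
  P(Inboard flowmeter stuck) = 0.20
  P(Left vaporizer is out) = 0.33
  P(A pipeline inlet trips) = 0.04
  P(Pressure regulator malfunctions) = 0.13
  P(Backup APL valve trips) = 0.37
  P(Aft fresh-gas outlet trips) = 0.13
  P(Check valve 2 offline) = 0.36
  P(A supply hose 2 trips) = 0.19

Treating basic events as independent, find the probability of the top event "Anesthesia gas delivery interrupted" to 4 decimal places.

0.0023

P(Breathing circuit inoperative) [OR] = 1 − (1−0.20) × (1−0.33) × (1−0.04) × (1−0.13) = 0.552333
P(Pipeline path lost) [OR] = 1 − (1−0.37) × (1−0.13) = 0.451900
P(O2 supply inoperative) [OR] = 1 − (1−0.33) × (1−0.552333) × (1−0.451900) × (1−0.36) = 0.894787
P(Scavenge line inoperative) [AND] = 0.24 × 0.22 × 0.26 × 0.894787 = 0.012284
P(Anesthesia gas delivery interrupted) [AND] = 0.012284 × 0.19 = 0.002334
Rounded to 4 decimal places: P(Anesthesia gas delivery interrupted) ≈ 0.0023.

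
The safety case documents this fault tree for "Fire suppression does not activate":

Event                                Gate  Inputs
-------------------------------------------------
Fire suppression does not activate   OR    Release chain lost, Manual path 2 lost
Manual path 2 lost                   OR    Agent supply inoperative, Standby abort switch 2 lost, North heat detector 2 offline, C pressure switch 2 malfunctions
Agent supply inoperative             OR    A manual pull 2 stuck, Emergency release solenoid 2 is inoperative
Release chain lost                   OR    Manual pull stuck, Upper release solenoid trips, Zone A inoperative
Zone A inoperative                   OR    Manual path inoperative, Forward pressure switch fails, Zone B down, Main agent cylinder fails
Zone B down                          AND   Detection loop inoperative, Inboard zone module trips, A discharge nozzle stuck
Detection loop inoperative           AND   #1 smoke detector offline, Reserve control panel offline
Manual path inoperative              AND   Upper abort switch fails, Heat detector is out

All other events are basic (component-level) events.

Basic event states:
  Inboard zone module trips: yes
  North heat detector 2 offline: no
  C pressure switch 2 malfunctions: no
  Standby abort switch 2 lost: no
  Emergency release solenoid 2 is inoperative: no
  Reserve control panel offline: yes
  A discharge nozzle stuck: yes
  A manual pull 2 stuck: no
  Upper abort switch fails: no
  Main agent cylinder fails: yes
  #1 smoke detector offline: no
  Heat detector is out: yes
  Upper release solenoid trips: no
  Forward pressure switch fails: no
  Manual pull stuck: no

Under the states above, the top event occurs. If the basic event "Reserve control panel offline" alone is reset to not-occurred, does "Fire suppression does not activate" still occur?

Counterfactual: set "Reserve control panel offline" to not occurred.
Manual path inoperative [AND]: Upper abort switch fails=not, Heat detector is out=occurs → not all inputs occur → does not occur.
Detection loop inoperative [AND]: #1 smoke detector offline=not, Reserve control panel offline=not → not all inputs occur → does not occur.
Zone B down [AND]: Detection loop inoperative=not, Inboard zone module trips=occurs, A discharge nozzle stuck=occurs → not all inputs occur → does not occur.
Zone A inoperative [OR]: Manual path inoperative=not, Forward pressure switch fails=not, Zone B down=not, Main agent cylinder fails=occurs → at least one input occurs → occurs.
Release chain lost [OR]: Manual pull stuck=not, Upper release solenoid trips=not, Zone A inoperative=occurs → at least one input occurs → occurs.
Agent supply inoperative [OR]: A manual pull 2 stuck=not, Emergency release solenoid 2 is inoperative=not → no input occurs → does not occur.
Manual path 2 lost [OR]: Agent supply inoperative=not, Standby abort switch 2 lost=not, North heat detector 2 offline=not, C pressure switch 2 malfunctions=not → no input occurs → does not occur.
Fire suppression does not activate [OR]: Release chain lost=occurs, Manual path 2 lost=not → at least one input occurs → occurs.

Yes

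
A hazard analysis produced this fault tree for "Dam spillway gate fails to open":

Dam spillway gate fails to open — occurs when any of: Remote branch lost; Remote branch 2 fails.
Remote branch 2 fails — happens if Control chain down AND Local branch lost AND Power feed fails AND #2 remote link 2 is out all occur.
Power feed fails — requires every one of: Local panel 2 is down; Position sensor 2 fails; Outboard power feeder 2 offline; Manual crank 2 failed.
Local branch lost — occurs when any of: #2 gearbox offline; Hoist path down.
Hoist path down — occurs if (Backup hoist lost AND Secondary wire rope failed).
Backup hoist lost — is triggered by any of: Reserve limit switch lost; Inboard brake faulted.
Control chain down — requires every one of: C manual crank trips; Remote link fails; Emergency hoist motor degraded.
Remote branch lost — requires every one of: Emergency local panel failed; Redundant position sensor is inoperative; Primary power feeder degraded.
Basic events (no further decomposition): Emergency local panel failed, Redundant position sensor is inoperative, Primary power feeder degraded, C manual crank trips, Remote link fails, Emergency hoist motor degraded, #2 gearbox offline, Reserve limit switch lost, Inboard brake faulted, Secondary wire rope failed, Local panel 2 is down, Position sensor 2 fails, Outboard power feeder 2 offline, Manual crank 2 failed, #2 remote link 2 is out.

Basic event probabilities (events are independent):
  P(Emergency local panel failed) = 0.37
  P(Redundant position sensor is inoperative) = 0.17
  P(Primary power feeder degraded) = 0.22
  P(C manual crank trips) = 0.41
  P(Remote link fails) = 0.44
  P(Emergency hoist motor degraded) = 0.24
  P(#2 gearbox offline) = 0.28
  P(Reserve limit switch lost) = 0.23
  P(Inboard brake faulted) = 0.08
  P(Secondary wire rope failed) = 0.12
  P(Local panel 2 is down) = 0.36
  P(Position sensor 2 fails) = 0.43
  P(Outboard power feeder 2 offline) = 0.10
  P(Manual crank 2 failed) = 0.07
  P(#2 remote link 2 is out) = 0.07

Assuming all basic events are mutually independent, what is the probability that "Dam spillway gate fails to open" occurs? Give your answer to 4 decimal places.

P(Remote branch lost) [AND] = 0.37 × 0.17 × 0.22 = 0.013838
P(Control chain down) [AND] = 0.41 × 0.44 × 0.24 = 0.043296
P(Backup hoist lost) [OR] = 1 − (1−0.23) × (1−0.08) = 0.291600
P(Hoist path down) [AND] = 0.291600 × 0.12 = 0.034992
P(Local branch lost) [OR] = 1 − (1−0.28) × (1−0.034992) = 0.305194
P(Power feed fails) [AND] = 0.36 × 0.43 × 0.10 × 0.07 = 0.001084
P(Remote branch 2 fails) [AND] = 0.043296 × 0.305194 × 0.001084 × 0.07 = 0.000001
P(Dam spillway gate fails to open) [OR] = 1 − (1−0.013838) × (1−0.000001) = 0.013839
Rounded to 4 decimal places: P(Dam spillway gate fails to open) ≈ 0.0138.

0.0138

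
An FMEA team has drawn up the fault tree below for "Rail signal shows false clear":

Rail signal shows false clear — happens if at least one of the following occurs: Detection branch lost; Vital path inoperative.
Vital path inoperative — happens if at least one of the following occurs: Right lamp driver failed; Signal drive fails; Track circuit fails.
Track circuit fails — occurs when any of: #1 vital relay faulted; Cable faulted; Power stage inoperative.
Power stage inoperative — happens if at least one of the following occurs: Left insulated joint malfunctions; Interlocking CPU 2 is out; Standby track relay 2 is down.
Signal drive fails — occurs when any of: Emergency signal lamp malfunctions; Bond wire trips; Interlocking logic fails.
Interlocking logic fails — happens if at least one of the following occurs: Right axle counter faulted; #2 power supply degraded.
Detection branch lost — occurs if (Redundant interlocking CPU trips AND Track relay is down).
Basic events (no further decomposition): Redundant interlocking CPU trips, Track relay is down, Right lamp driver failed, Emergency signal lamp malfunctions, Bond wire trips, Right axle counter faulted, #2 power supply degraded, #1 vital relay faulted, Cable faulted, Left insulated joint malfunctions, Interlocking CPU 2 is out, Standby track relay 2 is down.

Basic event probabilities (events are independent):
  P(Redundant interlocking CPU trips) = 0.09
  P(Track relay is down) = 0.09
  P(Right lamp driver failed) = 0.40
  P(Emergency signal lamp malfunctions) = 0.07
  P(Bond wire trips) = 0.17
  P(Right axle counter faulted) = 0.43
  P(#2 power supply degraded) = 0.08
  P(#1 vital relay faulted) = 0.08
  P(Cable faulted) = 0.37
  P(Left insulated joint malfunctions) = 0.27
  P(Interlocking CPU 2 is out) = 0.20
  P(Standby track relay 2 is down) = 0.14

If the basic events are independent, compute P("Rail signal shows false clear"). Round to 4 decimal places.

0.9299

P(Detection branch lost) [AND] = 0.09 × 0.09 = 0.008100
P(Interlocking logic fails) [OR] = 1 − (1−0.43) × (1−0.08) = 0.475600
P(Signal drive fails) [OR] = 1 − (1−0.07) × (1−0.17) × (1−0.475600) = 0.595216
P(Power stage inoperative) [OR] = 1 − (1−0.27) × (1−0.20) × (1−0.14) = 0.497760
P(Track circuit fails) [OR] = 1 − (1−0.08) × (1−0.37) × (1−0.497760) = 0.708902
P(Vital path inoperative) [OR] = 1 − (1−0.40) × (1−0.595216) × (1−0.708902) = 0.929301
P(Rail signal shows false clear) [OR] = 1 − (1−0.008100) × (1−0.929301) = 0.929874
Rounded to 4 decimal places: P(Rail signal shows false clear) ≈ 0.9299.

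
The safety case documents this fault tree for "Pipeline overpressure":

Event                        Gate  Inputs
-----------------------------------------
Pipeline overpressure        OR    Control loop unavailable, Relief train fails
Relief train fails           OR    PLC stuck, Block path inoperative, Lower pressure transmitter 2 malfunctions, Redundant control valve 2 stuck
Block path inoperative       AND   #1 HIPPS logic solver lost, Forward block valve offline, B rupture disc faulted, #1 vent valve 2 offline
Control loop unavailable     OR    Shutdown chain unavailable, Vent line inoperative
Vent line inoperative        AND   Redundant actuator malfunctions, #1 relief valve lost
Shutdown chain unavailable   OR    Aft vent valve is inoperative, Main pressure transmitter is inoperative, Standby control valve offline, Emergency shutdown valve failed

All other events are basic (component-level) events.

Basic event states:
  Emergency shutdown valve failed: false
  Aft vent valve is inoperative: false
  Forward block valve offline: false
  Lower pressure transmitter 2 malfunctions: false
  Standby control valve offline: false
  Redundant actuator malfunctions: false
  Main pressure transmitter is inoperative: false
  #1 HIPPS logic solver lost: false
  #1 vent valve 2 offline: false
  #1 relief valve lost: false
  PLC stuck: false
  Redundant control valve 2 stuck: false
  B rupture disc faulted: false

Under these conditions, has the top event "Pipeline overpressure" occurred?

No

Shutdown chain unavailable [OR]: Aft vent valve is inoperative=not, Main pressure transmitter is inoperative=not, Standby control valve offline=not, Emergency shutdown valve failed=not → no input occurs → does not occur.
Vent line inoperative [AND]: Redundant actuator malfunctions=not, #1 relief valve lost=not → not all inputs occur → does not occur.
Control loop unavailable [OR]: Shutdown chain unavailable=not, Vent line inoperative=not → no input occurs → does not occur.
Block path inoperative [AND]: #1 HIPPS logic solver lost=not, Forward block valve offline=not, B rupture disc faulted=not, #1 vent valve 2 offline=not → not all inputs occur → does not occur.
Relief train fails [OR]: PLC stuck=not, Block path inoperative=not, Lower pressure transmitter 2 malfunctions=not, Redundant control valve 2 stuck=not → no input occurs → does not occur.
Pipeline overpressure [OR]: Control loop unavailable=not, Relief train fails=not → no input occurs → does not occur.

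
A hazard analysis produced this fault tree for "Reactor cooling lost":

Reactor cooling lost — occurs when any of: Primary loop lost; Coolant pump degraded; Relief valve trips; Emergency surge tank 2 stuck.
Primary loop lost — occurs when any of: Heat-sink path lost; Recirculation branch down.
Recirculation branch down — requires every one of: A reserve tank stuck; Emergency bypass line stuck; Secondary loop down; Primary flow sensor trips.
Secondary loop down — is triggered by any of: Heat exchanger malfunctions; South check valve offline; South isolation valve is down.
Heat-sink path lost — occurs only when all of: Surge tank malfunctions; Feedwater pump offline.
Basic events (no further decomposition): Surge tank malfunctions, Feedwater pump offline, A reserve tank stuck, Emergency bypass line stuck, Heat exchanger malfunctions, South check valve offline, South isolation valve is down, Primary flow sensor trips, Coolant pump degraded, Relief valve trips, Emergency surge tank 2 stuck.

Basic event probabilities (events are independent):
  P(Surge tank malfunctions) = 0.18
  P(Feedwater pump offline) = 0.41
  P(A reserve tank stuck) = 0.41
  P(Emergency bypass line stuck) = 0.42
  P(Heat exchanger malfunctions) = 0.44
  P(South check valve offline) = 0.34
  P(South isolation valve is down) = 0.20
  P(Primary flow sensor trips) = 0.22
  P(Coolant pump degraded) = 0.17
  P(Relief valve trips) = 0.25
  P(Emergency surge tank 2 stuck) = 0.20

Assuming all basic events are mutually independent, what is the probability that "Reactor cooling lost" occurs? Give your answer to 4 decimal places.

0.5511

P(Heat-sink path lost) [AND] = 0.18 × 0.41 = 0.073800
P(Secondary loop down) [OR] = 1 − (1−0.44) × (1−0.34) × (1−0.20) = 0.704320
P(Recirculation branch down) [AND] = 0.41 × 0.42 × 0.704320 × 0.22 = 0.026682
P(Primary loop lost) [OR] = 1 − (1−0.073800) × (1−0.026682) = 0.098513
P(Reactor cooling lost) [OR] = 1 − (1−0.098513) × (1−0.17) × (1−0.25) × (1−0.20) = 0.551059
Rounded to 4 decimal places: P(Reactor cooling lost) ≈ 0.5511.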